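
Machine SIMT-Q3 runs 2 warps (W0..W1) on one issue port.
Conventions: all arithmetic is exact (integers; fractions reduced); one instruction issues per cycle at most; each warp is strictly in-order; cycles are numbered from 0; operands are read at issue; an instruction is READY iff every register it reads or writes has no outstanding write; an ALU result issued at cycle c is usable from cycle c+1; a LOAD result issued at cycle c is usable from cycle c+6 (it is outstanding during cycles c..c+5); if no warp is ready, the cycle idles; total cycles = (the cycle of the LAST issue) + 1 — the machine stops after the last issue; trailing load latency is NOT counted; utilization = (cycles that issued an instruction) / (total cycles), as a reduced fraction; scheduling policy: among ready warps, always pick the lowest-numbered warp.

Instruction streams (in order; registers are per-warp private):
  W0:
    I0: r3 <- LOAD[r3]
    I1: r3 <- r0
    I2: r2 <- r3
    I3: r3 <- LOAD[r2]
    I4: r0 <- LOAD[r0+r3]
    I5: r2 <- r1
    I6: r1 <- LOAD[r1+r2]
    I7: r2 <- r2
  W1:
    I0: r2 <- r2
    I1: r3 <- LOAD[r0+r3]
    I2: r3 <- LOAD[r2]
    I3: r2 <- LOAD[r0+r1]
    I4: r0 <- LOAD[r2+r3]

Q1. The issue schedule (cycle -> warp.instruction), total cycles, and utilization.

cycle 0: W0.I0
cycle 1: W1.I0
cycle 2: W1.I1
cycle 3: idle
cycle 4: idle
cycle 5: idle
cycle 6: W0.I1
cycle 7: W0.I2
cycle 8: W0.I3
cycle 9: W1.I2
cycle 10: W1.I3
cycle 11: idle
cycle 12: idle
cycle 13: idle
cycle 14: W0.I4
cycle 15: W0.I5
cycle 16: W0.I6
cycle 17: W0.I7
cycle 18: W1.I4

Answer: 19 cycles, utilization 13/19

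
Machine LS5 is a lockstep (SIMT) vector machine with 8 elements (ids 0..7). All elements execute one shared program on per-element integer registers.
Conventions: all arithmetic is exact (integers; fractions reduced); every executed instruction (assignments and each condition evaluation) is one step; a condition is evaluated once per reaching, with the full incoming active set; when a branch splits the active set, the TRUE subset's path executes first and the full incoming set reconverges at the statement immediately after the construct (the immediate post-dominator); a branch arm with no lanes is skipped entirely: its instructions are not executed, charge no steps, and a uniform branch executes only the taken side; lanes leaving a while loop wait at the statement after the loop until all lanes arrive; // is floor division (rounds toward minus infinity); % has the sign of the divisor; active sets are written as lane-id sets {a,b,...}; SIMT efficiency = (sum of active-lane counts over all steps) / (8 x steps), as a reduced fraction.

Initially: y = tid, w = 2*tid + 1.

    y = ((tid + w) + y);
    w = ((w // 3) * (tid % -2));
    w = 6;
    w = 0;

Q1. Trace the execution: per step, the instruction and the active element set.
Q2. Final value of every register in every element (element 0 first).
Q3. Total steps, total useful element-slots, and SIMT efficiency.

step 0: y <- ((tid + w) + y)         {0,1,2,3,4,5,6,7}
step 1: w <- ((w // 3) * (tid % -2)) {0,1,2,3,4,5,6,7}
step 2: w <- 6                       {0,1,2,3,4,5,6,7}
step 3: w <- 0                       {0,1,2,3,4,5,6,7}

Answer: 4 steps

y: 1,5,9,13,17,21,25,29
w: 0,0,0,0,0,0,0,0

steps = 4; useful = 32; efficiency = 32/32 = 1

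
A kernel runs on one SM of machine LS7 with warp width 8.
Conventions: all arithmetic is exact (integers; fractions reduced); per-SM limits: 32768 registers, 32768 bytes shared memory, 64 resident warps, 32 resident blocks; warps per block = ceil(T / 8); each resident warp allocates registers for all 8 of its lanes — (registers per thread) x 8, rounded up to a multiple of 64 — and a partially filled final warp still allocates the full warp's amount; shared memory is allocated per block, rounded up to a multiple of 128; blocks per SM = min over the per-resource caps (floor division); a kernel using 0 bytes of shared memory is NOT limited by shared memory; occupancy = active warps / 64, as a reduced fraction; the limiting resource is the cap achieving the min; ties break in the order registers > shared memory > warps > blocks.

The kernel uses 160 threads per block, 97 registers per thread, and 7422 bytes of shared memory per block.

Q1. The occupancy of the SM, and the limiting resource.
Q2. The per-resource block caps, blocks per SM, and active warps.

Answer: occupancy 5/16, limited by registers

registers: 1 block
shared memory: 4 blocks
warps: 3 blocks
blocks: 32 blocks

Answer: 1 block, 20 active warps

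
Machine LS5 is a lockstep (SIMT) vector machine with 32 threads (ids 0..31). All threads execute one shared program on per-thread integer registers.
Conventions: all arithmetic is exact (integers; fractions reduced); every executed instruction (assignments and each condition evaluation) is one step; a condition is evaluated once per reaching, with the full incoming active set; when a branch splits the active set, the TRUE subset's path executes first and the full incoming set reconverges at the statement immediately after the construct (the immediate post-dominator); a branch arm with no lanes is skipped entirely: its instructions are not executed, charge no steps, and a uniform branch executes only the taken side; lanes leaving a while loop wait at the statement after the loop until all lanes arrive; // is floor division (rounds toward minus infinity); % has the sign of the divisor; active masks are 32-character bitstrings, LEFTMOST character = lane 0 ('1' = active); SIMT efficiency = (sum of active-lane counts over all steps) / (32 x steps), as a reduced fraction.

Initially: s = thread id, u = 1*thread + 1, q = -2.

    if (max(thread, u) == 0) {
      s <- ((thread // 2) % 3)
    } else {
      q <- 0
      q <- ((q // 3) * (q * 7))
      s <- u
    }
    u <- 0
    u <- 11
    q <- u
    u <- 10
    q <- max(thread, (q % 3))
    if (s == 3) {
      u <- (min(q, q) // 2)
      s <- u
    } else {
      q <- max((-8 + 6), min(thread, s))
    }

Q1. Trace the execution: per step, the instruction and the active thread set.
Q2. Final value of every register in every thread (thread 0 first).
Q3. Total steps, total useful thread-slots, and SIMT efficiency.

step 0: eval (max(thread, u) == 0)   11111111111111111111111111111111
step 1: q <- 0                       11111111111111111111111111111111
step 2: q <- ((q // 3) * (q * 7))    11111111111111111111111111111111
step 3: s <- u                       11111111111111111111111111111111
step 4: u <- 0                       11111111111111111111111111111111
step 5: u <- 11                      11111111111111111111111111111111
step 6: q <- u                       11111111111111111111111111111111
step 7: u <- 10                      11111111111111111111111111111111
step 8: q <- max(thread, (q % 3))    11111111111111111111111111111111
step 9: eval (s == 3)                11111111111111111111111111111111
step 10: u <- (min(q, q) // 2)        00100000000000000000000000000000
step 11: s <- u                       00100000000000000000000000000000
step 12: q <- max((-8 + 6), min(thread, s)) 11011111111111111111111111111111

Answer: 13 steps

s: 1,2,1,4,5,6,7,8,9,10,11,12,13,14,15,16,17,18,19,20,21,22,23,24,25,26,27,28,29,30,31,32
u: 10,10,1,10,10,10,10,10,10,10,10,10,10,10,10,10,10,10,10,10,10,10,10,10,10,10,10,10,10,10,10,10
q: 0,1,2,3,4,5,6,7,8,9,10,11,12,13,14,15,16,17,18,19,20,21,22,23,24,25,26,27,28,29,30,31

steps = 13; useful = 353; efficiency = 353/416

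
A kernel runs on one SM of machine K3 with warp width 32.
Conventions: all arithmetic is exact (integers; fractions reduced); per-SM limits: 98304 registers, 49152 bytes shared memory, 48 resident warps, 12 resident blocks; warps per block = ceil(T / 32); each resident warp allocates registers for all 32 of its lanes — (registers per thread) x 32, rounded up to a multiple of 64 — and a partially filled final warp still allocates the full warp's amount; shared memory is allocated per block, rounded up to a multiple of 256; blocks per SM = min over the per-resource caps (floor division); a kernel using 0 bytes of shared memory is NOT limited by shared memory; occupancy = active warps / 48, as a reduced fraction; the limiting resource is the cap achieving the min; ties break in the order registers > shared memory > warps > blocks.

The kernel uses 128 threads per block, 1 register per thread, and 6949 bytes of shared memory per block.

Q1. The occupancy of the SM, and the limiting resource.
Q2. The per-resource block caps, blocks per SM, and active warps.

Answer: occupancy 1/2, limited by shared memory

registers: 384 blocks
shared memory: 6 blocks
warps: 12 blocks
blocks: 12 blocks

Answer: 6 blocks, 24 active warps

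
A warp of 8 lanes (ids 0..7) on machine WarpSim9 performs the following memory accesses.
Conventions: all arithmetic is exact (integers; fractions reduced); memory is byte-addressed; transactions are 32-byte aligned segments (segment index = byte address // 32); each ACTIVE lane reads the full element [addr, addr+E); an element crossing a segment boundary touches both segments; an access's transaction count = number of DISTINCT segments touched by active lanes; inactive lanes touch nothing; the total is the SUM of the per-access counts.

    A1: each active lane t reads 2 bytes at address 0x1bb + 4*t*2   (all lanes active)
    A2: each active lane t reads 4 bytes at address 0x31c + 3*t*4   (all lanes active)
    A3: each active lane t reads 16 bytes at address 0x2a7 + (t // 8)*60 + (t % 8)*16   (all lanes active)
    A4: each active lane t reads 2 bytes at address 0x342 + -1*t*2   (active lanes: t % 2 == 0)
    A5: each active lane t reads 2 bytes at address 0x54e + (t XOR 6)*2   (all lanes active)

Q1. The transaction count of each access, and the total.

A1: 3 transactions
A2: 4 transactions
A3: 5 transactions
A4: 2 transactions
A5: 1 transaction

Answer: 3,4,5,2,1; total 15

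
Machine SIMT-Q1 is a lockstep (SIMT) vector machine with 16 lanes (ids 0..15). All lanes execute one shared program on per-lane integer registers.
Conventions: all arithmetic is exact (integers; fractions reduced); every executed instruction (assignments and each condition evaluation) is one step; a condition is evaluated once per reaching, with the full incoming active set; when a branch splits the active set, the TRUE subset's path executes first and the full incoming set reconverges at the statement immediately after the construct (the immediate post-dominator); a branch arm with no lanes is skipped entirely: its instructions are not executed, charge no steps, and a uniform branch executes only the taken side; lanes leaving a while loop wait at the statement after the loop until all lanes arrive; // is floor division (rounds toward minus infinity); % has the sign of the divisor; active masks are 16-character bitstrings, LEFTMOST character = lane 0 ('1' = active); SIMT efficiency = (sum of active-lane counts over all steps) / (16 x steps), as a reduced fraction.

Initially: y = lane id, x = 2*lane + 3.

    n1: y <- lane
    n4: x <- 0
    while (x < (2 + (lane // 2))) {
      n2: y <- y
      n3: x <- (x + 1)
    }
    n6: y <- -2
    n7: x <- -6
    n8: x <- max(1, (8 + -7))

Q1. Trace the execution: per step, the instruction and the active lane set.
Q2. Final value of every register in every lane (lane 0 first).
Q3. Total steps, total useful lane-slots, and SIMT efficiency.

step 0: y <- lane                    1111111111111111
step 1: x <- 0                       1111111111111111
step 2: eval (x < (2 + (lane // 2))) 1111111111111111
step 3: y <- y                       1111111111111111
step 4: x <- (x + 1)                 1111111111111111
step 5: eval (x < (2 + (lane // 2))) 1111111111111111
step 6: y <- y                       1111111111111111
step 7: x <- (x + 1)                 1111111111111111
step 8: eval (x < (2 + (lane // 2))) 1111111111111111
step 9: y <- y                       0011111111111111
step 10: x <- (x + 1)                 0011111111111111
step 11: eval (x < (2 + (lane // 2))) 0011111111111111
step 12: y <- y                       0000111111111111
step 13: x <- (x + 1)                 0000111111111111
step 14: eval (x < (2 + (lane // 2))) 0000111111111111
step 15: y <- y                       0000001111111111
step 16: x <- (x + 1)                 0000001111111111
step 17: eval (x < (2 + (lane // 2))) 0000001111111111
step 18: y <- y                       0000000011111111
step 19: x <- (x + 1)                 0000000011111111
step 20: eval (x < (2 + (lane // 2))) 0000000011111111
step 21: y <- y                       0000000000111111
step 22: x <- (x + 1)                 0000000000111111
step 23: eval (x < (2 + (lane // 2))) 0000000000111111
step 24: y <- y                       0000000000001111
step 25: x <- (x + 1)                 0000000000001111
step 26: eval (x < (2 + (lane // 2))) 0000000000001111
step 27: y <- y                       0000000000000011
step 28: x <- (x + 1)                 0000000000000011
step 29: eval (x < (2 + (lane // 2))) 0000000000000011
step 30: y <- -2                      1111111111111111
step 31: x <- -6                      1111111111111111
step 32: x <- max(1, (8 + -7))        1111111111111111

Answer: 33 steps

y: -2,-2,-2,-2,-2,-2,-2,-2,-2,-2,-2,-2,-2,-2,-2,-2
x: 1,1,1,1,1,1,1,1,1,1,1,1,1,1,1,1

steps = 33; useful = 360; efficiency = 360/528 = 15/22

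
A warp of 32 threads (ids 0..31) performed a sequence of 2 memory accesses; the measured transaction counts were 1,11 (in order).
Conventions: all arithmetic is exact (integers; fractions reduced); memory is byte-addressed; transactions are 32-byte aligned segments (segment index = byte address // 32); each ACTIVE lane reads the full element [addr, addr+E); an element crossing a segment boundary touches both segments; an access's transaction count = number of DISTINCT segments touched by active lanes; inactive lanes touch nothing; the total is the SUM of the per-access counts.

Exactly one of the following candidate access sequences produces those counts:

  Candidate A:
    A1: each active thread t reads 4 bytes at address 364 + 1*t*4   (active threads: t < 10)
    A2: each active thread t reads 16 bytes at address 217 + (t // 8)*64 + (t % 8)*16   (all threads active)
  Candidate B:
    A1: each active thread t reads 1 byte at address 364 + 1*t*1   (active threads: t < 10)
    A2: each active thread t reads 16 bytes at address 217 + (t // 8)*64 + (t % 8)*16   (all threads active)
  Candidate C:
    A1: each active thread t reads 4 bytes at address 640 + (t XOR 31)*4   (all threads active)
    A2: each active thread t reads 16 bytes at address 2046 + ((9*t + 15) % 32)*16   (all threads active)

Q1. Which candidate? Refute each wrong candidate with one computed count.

A: A1 gives 2 transactions, not 1
C: A1 gives 4 transactions, not 1
B: all counts match (1,11)

Answer: B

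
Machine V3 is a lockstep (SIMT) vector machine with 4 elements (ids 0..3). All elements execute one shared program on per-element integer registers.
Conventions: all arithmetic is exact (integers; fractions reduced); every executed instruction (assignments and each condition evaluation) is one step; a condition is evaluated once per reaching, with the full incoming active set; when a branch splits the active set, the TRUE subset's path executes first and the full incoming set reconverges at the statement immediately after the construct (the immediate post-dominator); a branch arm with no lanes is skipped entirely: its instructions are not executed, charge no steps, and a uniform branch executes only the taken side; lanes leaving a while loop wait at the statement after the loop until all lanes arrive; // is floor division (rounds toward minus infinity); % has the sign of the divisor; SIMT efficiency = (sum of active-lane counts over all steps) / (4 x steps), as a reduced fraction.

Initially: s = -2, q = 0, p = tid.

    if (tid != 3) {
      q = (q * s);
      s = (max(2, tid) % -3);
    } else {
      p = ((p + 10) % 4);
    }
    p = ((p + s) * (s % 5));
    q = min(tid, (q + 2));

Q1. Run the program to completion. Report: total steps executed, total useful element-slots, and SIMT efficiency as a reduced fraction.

Answer: 6 steps, 19 useful, 19/24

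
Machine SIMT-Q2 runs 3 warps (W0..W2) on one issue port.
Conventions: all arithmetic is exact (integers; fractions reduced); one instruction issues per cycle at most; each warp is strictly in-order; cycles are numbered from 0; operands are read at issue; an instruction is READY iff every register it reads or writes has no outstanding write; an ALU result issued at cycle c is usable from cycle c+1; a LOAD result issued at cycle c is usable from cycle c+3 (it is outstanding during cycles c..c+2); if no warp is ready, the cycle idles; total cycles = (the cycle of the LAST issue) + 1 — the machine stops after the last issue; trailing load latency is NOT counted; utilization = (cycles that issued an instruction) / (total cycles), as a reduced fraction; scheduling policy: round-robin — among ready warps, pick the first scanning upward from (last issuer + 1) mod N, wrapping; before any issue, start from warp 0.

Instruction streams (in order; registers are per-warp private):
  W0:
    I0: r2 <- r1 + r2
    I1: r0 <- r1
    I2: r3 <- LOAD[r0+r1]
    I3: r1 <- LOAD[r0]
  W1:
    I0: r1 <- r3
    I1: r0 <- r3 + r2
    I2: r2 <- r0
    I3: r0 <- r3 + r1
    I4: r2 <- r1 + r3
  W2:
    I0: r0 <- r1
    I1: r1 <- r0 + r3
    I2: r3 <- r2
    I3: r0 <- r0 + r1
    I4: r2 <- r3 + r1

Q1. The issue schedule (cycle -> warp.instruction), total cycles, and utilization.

cycle 0: W0.I0
cycle 1: W1.I0
cycle 2: W2.I0
cycle 3: W0.I1
cycle 4: W1.I1
cycle 5: W2.I1
cycle 6: W0.I2
cycle 7: W1.I2
cycle 8: W2.I2
cycle 9: W0.I3
cycle 10: W1.I3
cycle 11: W2.I3
cycle 12: W1.I4
cycle 13: W2.I4

Answer: 14 cycles, utilization 1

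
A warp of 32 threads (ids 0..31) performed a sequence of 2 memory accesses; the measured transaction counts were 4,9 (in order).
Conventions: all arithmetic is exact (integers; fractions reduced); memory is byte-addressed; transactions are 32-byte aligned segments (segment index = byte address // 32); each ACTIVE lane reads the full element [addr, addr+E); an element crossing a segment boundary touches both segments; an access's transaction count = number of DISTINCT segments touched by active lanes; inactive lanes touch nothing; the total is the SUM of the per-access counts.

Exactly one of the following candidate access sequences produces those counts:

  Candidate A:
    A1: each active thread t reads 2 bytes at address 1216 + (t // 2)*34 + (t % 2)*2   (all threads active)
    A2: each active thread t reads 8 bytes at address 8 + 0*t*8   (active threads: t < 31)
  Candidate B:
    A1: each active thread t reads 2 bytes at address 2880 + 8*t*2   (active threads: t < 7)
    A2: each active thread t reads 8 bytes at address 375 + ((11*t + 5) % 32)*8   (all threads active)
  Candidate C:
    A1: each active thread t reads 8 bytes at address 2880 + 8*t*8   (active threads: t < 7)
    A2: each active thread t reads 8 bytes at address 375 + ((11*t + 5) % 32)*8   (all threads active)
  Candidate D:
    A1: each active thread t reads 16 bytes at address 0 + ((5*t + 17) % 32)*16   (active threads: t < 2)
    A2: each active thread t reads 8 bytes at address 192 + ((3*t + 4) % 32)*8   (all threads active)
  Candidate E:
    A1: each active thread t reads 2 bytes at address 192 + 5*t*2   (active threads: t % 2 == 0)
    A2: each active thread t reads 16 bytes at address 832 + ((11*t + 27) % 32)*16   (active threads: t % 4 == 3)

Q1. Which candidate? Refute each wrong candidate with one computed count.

A: A1 gives 17 transactions, not 4
C: A1 gives 7 transactions, not 4
D: A1 gives 2 transactions, not 4
E: A1 gives 10 transactions, not 4
B: all counts match (4,9)

Answer: B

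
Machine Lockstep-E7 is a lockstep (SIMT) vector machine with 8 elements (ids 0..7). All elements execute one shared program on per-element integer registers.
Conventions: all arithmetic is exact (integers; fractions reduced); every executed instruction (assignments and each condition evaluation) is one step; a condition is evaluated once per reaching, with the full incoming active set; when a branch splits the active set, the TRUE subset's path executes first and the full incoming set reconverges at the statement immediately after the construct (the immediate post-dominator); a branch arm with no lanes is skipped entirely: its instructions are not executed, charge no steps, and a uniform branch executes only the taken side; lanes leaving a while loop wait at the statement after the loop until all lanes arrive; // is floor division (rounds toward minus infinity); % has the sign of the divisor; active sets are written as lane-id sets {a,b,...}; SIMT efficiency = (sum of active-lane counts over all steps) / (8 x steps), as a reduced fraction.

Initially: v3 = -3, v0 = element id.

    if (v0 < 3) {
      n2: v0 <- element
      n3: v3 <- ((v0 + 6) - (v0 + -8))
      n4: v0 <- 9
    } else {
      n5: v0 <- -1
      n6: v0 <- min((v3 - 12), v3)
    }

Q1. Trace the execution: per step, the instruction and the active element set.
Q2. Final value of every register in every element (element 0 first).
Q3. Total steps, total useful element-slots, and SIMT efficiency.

step 0: eval (v0 < 3)                {0,1,2,3,4,5,6,7}
step 1: v0 <- element                {0,1,2}
step 2: v3 <- ((v0 + 6) - (v0 + -8)) {0,1,2}
step 3: v0 <- 9                      {0,1,2}
step 4: v0 <- -1                     {3,4,5,6,7}
step 5: v0 <- min((v3 - 12), v3)     {3,4,5,6,7}

Answer: 6 steps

v3: 14,14,14,-3,-3,-3,-3,-3
v0: 9,9,9,-15,-15,-15,-15,-15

steps = 6; useful = 27; efficiency = 27/48 = 9/16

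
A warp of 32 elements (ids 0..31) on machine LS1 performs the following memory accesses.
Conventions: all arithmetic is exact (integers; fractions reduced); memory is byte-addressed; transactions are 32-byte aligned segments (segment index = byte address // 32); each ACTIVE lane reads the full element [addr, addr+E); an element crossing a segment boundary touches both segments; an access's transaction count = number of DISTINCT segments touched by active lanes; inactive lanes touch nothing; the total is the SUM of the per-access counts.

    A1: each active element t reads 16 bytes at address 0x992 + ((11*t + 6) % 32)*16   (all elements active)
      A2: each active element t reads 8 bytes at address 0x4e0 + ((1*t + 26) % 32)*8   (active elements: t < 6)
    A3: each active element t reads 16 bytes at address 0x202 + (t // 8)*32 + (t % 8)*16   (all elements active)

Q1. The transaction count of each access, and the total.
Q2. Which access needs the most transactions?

A1: 17 transactions
A2: 2 transactions
A3: 8 transactions

Answer: 17,2,8; total 27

Answer: A1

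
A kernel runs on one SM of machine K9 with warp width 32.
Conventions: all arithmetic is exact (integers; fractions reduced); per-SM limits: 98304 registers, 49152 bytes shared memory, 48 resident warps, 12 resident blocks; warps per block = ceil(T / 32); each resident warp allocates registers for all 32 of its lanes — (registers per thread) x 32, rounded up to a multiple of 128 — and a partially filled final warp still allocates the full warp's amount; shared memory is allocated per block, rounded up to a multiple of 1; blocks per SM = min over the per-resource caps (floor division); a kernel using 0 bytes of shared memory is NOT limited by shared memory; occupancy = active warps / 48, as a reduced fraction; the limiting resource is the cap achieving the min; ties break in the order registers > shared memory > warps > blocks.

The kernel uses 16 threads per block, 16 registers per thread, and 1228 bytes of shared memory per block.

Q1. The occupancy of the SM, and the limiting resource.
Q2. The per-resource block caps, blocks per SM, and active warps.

Answer: occupancy 1/4, limited by blocks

registers: 192 blocks
shared memory: 40 blocks
warps: 48 blocks
blocks: 12 blocks

Answer: 12 blocks, 12 active warps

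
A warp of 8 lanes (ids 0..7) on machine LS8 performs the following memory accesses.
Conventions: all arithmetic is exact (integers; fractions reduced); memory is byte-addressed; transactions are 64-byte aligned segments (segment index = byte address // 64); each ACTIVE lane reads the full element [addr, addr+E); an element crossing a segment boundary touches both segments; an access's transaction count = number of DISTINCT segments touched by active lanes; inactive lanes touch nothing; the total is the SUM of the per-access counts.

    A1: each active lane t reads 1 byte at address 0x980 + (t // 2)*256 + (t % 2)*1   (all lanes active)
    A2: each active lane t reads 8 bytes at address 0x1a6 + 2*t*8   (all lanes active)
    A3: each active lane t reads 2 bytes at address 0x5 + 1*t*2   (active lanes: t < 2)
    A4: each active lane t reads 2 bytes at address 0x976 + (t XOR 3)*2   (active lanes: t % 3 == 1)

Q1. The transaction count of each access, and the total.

A1: 4 transactions
A2: 3 transactions
A3: 1 transaction
A4: 2 transactions

Answer: 4,3,1,2; total 10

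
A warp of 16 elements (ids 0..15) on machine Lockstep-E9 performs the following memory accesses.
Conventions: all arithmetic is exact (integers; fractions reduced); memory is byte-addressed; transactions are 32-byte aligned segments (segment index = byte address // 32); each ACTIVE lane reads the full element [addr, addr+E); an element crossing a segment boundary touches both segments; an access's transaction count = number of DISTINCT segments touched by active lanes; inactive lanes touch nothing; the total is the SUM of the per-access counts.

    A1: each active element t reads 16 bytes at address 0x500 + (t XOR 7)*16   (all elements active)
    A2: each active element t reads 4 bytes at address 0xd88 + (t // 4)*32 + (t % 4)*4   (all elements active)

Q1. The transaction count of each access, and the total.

A1: 8 transactions
A2: 4 transactions

Answer: 8,4; total 12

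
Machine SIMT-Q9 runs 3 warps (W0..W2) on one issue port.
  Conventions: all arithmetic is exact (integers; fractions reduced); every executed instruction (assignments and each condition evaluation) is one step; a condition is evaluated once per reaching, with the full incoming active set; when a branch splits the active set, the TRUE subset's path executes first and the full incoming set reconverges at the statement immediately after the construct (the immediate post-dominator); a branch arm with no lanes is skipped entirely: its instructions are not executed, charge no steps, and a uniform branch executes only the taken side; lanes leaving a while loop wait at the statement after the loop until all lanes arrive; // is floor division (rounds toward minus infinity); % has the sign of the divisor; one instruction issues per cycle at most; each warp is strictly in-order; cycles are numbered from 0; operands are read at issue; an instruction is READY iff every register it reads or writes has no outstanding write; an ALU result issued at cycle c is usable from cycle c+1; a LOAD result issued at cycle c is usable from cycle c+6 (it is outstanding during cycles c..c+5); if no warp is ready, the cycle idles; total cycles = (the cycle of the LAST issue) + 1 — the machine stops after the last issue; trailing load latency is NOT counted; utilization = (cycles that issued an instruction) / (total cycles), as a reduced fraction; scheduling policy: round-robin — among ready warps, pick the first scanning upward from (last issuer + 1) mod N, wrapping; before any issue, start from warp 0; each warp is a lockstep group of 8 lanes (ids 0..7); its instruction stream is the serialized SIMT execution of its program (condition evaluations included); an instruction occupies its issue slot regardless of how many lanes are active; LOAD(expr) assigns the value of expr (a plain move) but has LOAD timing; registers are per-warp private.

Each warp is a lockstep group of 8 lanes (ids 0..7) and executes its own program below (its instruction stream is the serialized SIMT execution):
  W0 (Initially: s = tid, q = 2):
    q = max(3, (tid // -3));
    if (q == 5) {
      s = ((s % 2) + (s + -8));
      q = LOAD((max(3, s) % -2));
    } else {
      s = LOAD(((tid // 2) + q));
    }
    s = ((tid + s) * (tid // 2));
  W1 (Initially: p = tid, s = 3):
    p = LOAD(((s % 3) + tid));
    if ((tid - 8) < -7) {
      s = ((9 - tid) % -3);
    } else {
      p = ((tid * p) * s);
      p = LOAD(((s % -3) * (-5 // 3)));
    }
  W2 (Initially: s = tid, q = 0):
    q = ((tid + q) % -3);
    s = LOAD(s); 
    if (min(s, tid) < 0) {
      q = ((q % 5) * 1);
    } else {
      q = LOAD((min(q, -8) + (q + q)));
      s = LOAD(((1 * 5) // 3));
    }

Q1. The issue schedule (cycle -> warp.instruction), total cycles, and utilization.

cycle 0: W0.I0
cycle 1: W1.I0
cycle 2: W2.I0
cycle 3: W0.I1
cycle 4: W1.I1
cycle 5: W2.I1
cycle 6: W0.I2
cycle 7: W1.I2
cycle 8: W1.I3
cycle 9: W1.I4
cycle 10: idle
cycle 11: W2.I2
cycle 12: W0.I3
cycle 13: W2.I3
cycle 14: W2.I4

Answer: 15 cycles, utilization 14/15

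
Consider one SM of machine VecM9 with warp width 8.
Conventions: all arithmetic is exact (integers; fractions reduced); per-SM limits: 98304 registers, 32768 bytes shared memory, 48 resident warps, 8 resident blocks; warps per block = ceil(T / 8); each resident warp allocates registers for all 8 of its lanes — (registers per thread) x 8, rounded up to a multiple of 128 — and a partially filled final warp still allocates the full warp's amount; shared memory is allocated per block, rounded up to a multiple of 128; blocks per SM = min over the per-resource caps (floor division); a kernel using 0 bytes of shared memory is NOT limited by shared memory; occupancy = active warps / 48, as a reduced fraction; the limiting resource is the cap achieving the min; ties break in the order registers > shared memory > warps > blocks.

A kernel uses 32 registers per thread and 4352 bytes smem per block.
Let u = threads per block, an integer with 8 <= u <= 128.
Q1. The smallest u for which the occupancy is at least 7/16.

Answer: u = 17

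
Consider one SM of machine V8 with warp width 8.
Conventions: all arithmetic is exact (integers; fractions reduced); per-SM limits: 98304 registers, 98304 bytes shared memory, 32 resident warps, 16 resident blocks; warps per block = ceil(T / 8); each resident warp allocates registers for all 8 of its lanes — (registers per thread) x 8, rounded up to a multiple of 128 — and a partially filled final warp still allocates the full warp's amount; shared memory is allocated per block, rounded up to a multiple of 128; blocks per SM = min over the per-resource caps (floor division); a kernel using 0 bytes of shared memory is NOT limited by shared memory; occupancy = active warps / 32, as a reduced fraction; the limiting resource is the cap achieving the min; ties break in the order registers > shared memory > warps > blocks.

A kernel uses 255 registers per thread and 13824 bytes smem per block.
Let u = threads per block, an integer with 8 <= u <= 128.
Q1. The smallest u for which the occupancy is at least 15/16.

Answer: u = 33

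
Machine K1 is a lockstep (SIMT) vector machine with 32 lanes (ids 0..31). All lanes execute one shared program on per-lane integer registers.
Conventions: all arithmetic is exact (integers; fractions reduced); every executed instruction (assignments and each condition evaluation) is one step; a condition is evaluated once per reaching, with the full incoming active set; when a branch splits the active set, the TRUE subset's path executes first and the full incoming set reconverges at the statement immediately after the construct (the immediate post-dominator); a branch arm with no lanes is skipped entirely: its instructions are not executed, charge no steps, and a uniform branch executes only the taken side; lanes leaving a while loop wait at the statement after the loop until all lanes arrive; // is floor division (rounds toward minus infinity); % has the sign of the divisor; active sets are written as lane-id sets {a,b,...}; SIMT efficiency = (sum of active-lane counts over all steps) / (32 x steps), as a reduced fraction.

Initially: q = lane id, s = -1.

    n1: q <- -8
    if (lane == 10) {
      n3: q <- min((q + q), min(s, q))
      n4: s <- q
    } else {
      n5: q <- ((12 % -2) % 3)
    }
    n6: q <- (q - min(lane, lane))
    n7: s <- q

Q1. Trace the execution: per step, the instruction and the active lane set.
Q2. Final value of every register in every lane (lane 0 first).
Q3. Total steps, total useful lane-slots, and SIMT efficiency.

step 0: q <- -8                      {0,1,2,3,4,5,6,7,8,9,10,11,12,13,14,15,16,17,18,19,20,21,22,23,24,25,26,27,28,29,30,31}
step 1: eval (lane == 10)            {0,1,2,3,4,5,6,7,8,9,10,11,12,13,14,15,16,17,18,19,20,21,22,23,24,25,26,27,28,29,30,31}
step 2: q <- min((q + q), min(s, q)) {10}
step 3: s <- q                       {10}
step 4: q <- ((12 % -2) % 3)         {0,1,2,3,4,5,6,7,8,9,11,12,13,14,15,16,17,18,19,20,21,22,23,24,25,26,27,28,29,30,31}
step 5: q <- (q - min(lane, lane))   {0,1,2,3,4,5,6,7,8,9,10,11,12,13,14,15,16,17,18,19,20,21,22,23,24,25,26,27,28,29,30,31}
step 6: s <- q                       {0,1,2,3,4,5,6,7,8,9,10,11,12,13,14,15,16,17,18,19,20,21,22,23,24,25,26,27,28,29,30,31}

Answer: 7 steps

q: 0,-1,-2,-3,-4,-5,-6,-7,-8,-9,-26,-11,-12,-13,-14,-15,-16,-17,-18,-19,-20,-21,-22,-23,-24,-25,-26,-27,-28,-29,-30,-31
s: 0,-1,-2,-3,-4,-5,-6,-7,-8,-9,-26,-11,-12,-13,-14,-15,-16,-17,-18,-19,-20,-21,-22,-23,-24,-25,-26,-27,-28,-29,-30,-31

steps = 7; useful = 161; efficiency = 161/224 = 23/32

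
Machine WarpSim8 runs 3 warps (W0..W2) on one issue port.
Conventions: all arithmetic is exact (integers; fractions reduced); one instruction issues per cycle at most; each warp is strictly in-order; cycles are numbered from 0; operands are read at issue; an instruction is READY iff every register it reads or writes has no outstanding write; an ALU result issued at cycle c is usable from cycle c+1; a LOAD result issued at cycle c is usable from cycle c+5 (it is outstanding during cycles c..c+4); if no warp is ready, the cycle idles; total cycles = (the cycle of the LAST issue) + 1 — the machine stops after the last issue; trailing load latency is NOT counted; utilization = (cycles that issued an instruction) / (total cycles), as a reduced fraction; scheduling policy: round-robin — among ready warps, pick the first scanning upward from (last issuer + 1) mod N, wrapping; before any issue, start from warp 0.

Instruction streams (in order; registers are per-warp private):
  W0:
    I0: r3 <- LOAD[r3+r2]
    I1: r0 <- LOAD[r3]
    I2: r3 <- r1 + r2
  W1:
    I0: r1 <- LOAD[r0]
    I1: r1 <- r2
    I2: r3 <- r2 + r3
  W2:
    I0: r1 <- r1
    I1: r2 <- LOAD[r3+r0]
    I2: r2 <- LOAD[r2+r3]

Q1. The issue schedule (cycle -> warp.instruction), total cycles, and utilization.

cycle 0: W0.I0
cycle 1: W1.I0
cycle 2: W2.I0
cycle 3: W2.I1
cycle 4: idle
cycle 5: W0.I1
cycle 6: W1.I1
cycle 7: W0.I2
cycle 8: W1.I2
cycle 9: W2.I2

Answer: 10 cycles, utilization 9/10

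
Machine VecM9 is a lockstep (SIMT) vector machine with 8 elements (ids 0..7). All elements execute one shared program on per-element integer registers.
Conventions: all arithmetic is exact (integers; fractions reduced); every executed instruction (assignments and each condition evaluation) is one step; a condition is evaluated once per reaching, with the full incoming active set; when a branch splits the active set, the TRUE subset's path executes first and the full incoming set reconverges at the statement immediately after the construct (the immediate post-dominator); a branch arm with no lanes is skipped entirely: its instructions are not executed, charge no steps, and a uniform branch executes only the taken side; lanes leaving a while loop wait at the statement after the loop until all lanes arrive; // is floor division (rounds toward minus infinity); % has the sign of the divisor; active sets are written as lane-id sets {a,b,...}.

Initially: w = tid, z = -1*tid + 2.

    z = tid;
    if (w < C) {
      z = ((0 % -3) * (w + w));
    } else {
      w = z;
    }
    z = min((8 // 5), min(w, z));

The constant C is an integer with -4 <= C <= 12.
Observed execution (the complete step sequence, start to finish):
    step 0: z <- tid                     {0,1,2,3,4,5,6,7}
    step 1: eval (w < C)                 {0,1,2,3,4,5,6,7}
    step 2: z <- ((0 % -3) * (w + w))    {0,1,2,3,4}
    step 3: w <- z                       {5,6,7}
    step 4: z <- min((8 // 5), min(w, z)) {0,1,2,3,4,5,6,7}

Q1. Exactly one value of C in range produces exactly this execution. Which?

Answer: C = 5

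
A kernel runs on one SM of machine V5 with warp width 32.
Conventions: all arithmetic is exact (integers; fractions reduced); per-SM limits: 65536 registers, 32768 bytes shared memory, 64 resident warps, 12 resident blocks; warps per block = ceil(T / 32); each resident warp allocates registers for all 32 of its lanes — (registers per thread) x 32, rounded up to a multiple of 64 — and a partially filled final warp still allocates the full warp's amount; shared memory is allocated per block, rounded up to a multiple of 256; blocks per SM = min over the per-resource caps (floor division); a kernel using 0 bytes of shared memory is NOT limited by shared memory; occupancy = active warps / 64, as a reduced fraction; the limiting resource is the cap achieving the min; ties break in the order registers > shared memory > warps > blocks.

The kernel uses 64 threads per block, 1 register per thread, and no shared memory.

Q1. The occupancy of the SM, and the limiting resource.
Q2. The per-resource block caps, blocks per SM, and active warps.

Answer: occupancy 3/8, limited by blocks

registers: 512 blocks
shared memory: no limit (kernel uses none)
warps: 32 blocks
blocks: 12 blocks

Answer: 12 blocks, 24 active warps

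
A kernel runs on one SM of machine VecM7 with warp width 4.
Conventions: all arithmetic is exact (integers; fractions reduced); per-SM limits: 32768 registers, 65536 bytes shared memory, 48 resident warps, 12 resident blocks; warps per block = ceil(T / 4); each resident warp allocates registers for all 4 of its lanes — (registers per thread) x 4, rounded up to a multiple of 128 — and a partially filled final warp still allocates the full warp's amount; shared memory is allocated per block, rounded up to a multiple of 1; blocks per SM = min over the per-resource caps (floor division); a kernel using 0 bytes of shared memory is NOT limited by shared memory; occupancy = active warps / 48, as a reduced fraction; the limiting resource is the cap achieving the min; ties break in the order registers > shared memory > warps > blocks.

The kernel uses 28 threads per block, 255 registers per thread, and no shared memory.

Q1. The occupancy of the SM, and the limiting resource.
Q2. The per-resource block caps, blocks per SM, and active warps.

Answer: occupancy 7/12, limited by registers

registers: 4 blocks
shared memory: no limit (kernel uses none)
warps: 6 blocks
blocks: 12 blocks

Answer: 4 blocks, 28 active warps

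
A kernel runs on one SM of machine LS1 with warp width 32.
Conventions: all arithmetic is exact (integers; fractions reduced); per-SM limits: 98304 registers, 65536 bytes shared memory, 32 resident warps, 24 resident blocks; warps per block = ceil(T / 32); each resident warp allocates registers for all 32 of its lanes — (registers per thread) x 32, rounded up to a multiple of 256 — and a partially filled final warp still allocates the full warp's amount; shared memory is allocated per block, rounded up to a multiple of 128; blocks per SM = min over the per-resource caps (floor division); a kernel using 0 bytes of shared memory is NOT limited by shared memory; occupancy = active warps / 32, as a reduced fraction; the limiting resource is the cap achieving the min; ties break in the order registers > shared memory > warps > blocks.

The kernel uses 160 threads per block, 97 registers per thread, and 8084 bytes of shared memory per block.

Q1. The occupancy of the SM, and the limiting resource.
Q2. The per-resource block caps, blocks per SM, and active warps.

Answer: occupancy 25/32, limited by registers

registers: 5 blocks
shared memory: 8 blocks
warps: 6 blocks
blocks: 24 blocks

Answer: 5 blocks, 25 active warps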